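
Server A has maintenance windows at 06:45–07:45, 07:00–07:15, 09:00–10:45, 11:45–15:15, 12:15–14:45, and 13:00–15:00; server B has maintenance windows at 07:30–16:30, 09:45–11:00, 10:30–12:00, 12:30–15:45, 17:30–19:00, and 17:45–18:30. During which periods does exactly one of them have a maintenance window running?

First set merges to 06:45-07:45, 09:00-10:45, 11:45-15:15.
Second set merges to 07:30-16:30, 17:30-19:00.
A \ B = 06:45-07:30.
B \ A = 07:45-09:00, 10:45-11:45, 15:15-16:30, 17:30-19:00.
Union of the two gives the symmetric difference.

06:45-07:30, 07:45-09:00, 10:45-11:45, 15:15-16:30, 17:30-19:00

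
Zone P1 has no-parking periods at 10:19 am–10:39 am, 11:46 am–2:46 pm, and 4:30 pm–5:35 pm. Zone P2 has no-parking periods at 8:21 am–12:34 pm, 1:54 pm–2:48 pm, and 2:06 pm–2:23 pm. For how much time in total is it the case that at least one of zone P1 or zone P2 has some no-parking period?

B, merged: 8:21 am–12:34 pm, 1:54 pm–2:48 pm.
A ∪ B = 8:21 am–2:48 pm, 4:30 pm–5:35 pm.
Total: 6 h 27 min + 1 h 5 min = 7 h 32 min.

7 h 32 min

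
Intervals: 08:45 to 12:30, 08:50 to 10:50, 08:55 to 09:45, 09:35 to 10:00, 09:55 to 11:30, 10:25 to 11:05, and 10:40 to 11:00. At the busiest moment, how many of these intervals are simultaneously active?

Sweep endpoints in order; track running count of active intervals.
Peak of 5 reached at 10:40.

5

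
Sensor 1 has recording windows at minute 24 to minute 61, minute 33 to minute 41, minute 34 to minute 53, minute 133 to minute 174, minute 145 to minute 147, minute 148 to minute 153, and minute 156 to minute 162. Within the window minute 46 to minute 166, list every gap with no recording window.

minute 61 to minute 133

The merged coverage is minute 24 to minute 61, minute 133 to minute 174.
Uncovered inside minute 46 to minute 166: minute 61 to minute 133.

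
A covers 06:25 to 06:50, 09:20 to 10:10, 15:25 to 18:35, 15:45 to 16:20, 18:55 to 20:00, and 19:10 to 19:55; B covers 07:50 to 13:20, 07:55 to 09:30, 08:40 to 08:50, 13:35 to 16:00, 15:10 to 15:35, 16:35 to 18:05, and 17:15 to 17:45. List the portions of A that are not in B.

06:25–06:50, 16:00–16:35, 18:05–18:35, 18:55–20:00

First set merges to 06:25–06:50, 09:20–10:10, 15:25–18:35, 18:55–20:00.
Second set merges to 07:50–13:20, 13:35–16:00, 16:35–18:05.
06:25–06:50: nothing removed.
09:20–10:10: entirely removed.
15:25–18:35 \ B = 16:00–16:35, 18:05–18:35.
18:55–20:00: nothing removed.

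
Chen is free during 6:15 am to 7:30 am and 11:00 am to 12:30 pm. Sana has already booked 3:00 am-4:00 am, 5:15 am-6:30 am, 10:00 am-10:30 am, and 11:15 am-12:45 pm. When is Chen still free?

6:30 am–7:30 am, 11:00 am–11:15 am

6:15 am–7:30 am \ B = 6:30 am–7:30 am.
11:00 am–12:30 pm \ B = 11:00 am–11:15 am.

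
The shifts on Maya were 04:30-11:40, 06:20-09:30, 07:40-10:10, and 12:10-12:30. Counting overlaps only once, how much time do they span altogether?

Merged: 04:30–11:40, 12:10–12:30.
Lengths: 7 h 10 min + 20 min = 7 h 30 min.

7 h 30 min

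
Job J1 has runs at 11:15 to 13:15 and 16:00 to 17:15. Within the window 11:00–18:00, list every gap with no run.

Covered (merged): 11:15–13:15, 16:00–17:15.
Gaps within 11:00–18:00: 11:00–11:15, 13:15–16:00, 17:15–18:00.

11:00–11:15, 13:15–16:00, 17:15–18:00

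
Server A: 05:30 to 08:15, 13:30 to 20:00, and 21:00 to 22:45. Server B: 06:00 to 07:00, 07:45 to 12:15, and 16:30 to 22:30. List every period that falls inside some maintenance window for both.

05:30–08:15 meets the second set on 06:00–07:00, 07:45–08:15.
13:30–20:00 meets the second set on 16:30–20:00.
21:00–22:45 meets the second set on 21:00–22:30.

06:00–07:00, 07:45–08:15, 16:30–20:00, 21:00–22:30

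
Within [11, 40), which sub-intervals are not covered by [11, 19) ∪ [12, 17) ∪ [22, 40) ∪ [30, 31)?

Covered (merged): [11, 19), [22, 40).
Uncovered inside [11, 40): [19, 22).

[19, 22)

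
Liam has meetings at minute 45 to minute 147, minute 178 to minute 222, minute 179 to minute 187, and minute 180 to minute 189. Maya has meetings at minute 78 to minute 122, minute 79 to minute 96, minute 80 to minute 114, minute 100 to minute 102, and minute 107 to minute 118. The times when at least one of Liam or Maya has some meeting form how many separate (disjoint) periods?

2

First set merges to minute 45 to minute 147, minute 178 to minute 222.
Second set merges to minute 78 to minute 122.
A ∪ B = minute 45 to minute 147, minute 178 to minute 222.
That is 2 disjoint pieces.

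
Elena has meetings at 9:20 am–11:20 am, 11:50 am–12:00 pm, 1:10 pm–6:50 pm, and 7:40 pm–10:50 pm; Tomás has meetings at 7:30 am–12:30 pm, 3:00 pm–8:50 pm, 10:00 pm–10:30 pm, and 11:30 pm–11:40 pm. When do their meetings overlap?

9:20 am–11:20 am meets the second set on 9:20 am–11:20 am.
11:50 am–12:00 pm meets the second set on 11:50 am–12:00 pm.
1:10 pm–6:50 pm meets the second set on 3:00 pm–6:50 pm.
7:40 pm–10:50 pm meets the second set on 7:40 pm–8:50 pm, 10:00 pm–10:30 pm.

9:20 am–11:20 am, 11:50 am–12:00 pm, 3:00 pm–6:50 pm, 7:40 pm–8:50 pm, 10:00 pm–10:30 pm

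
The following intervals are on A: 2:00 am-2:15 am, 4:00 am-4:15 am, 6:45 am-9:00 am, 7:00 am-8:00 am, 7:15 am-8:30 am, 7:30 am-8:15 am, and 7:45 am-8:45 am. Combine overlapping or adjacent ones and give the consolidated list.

2:00 am-2:15 am, 4:00 am-4:15 am, 6:45 am-9:00 am

4:00 am-4:15 am is disjoint → start new block.
6:45 am-9:00 am is disjoint → start new block.
7:00 am-8:00 am overlaps/touches 6:45 am-9:00 am → extend to 6:45 am-9:00 am.
7:15 am-8:30 am overlaps/touches 6:45 am-9:00 am → extend to 6:45 am-9:00 am.
7:30 am-8:15 am overlaps/touches 6:45 am-9:00 am → extend to 6:45 am-9:00 am.
7:45 am-8:45 am overlaps/touches 6:45 am-9:00 am → extend to 6:45 am-9:00 am.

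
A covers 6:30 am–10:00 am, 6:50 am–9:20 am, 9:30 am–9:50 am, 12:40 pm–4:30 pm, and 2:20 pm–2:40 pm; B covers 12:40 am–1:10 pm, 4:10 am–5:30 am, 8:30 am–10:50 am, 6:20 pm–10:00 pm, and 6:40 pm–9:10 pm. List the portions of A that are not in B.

Merge the first list: 6:30 am–10:00 am, 12:40 pm–4:30 pm.
Merge the second list: 12:40 am–1:10 pm, 6:20 pm–10:00 pm.
6:30 am–10:00 am lies entirely inside B → drops out.
12:40 pm–4:30 pm with B removed leaves 1:10 pm–4:30 pm.

1:10 pm–4:30 pm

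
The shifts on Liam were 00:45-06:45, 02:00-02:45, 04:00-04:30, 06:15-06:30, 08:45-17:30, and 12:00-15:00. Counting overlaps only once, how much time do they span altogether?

14 h 45 min

Merged: 00:45–06:45, 08:45–17:30.
Lengths: 6 h + 8 h 45 min = 14 h 45 min.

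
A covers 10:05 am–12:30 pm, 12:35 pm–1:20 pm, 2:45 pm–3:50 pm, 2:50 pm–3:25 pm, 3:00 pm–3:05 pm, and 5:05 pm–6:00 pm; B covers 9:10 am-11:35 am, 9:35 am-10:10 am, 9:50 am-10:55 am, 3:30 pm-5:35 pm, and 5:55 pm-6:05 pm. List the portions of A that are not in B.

A, merged: 10:05 am–12:30 pm, 12:35 pm–1:20 pm, 2:45 pm–3:50 pm, 5:05 pm–6:00 pm.
B, merged: 9:10 am–11:35 am, 3:30 pm–5:35 pm, 5:55 pm–6:05 pm.
10:05 am–12:30 pm with B removed leaves 11:35 am–12:30 pm.
12:35 pm–1:20 pm is untouched.
2:45 pm–3:50 pm with B removed leaves 2:45 pm–3:30 pm.
5:05 pm–6:00 pm with B removed leaves 5:35 pm–5:55 pm.

11:35 am–12:30 pm, 12:35 pm–1:20 pm, 2:45 pm–3:30 pm, 5:35 pm–5:55 pm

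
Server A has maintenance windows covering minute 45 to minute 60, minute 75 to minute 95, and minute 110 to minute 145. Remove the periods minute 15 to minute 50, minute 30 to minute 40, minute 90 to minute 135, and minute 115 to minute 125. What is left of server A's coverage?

minute 50 to minute 60, minute 75 to minute 90, minute 135 to minute 145

Second set merges to minute 15 to minute 50, minute 90 to minute 135.
minute 45 to minute 60 with B removed leaves minute 50 to minute 60.
minute 75 to minute 95 with B removed leaves minute 75 to minute 90.
minute 110 to minute 145 with B removed leaves minute 135 to minute 145.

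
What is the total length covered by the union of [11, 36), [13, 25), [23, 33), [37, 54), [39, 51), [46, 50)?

42

Merged: [11, 36), [37, 54).
Lengths: 25 + 17 = 42.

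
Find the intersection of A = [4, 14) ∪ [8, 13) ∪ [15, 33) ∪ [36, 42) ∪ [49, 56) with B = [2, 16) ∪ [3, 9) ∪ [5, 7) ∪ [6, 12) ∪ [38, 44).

First set merges to [4, 14), [15, 33), [36, 42), [49, 56).
Second set merges to [2, 16), [38, 44).
[4, 14) meets the second set on [4, 14).
[15, 33) meets the second set on [15, 16).
[36, 42) meets the second set on [38, 42).
[49, 56): no overlap with the second set.

[4, 14) ∪ [15, 16) ∪ [38, 42)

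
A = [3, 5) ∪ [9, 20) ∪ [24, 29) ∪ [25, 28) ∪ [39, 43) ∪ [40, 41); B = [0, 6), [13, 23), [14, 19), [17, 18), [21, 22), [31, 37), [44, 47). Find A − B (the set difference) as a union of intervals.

Merge the first list: [3, 5), [9, 20), [24, 29), [39, 43).
Merge the second list: [0, 6), [13, 23), [31, 37), [44, 47).
[3, 5): entirely removed.
[9, 20) \ B = [9, 13).
[24, 29): nothing removed.
[39, 43): nothing removed.

[9, 13) ∪ [24, 29) ∪ [39, 43)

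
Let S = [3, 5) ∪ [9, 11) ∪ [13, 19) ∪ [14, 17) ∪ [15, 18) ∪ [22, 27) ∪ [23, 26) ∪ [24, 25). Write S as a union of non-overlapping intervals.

[3, 5) ∪ [9, 11) ∪ [13, 19) ∪ [22, 27)

[9, 11) is disjoint → start new block.
[13, 19) is disjoint → start new block.
[14, 17) overlaps/touches [13, 19) → extend to [13, 19).
[15, 18) overlaps/touches [13, 19) → extend to [13, 19).
[22, 27) is disjoint → start new block.
[23, 26) overlaps/touches [22, 27) → extend to [22, 27).
[24, 25) overlaps/touches [22, 27) → extend to [22, 27).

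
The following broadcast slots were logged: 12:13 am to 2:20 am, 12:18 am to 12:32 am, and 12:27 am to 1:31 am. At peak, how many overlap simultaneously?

Sweep endpoints in order; track running count of active intervals.
Peak of 3 reached at 12:27 am.

3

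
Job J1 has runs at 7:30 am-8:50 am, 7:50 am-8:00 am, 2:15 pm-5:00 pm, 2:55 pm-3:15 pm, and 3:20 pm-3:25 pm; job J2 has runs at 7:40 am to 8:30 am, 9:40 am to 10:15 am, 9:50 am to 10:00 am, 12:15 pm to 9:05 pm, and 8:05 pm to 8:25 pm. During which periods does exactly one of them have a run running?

7:30 am-7:40 am, 8:30 am-8:50 am, 9:40 am-10:15 am, 12:15 pm-2:15 pm, 5:00 pm-9:05 pm

First set merges to 7:30 am-8:50 am, 2:15 pm-5:00 pm.
Second set merges to 7:40 am-8:30 am, 9:40 am-10:15 am, 12:15 pm-9:05 pm.
A \ B = 7:30 am-7:40 am, 8:30 am-8:50 am.
B \ A = 9:40 am-10:15 am, 12:15 pm-2:15 pm, 5:00 pm-9:05 pm.
Union of the two gives the symmetric difference.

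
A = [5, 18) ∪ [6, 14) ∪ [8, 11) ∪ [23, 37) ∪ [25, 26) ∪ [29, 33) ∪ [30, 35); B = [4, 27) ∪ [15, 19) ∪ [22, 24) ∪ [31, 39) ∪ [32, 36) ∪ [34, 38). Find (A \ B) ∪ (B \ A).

[4, 5) ∪ [18, 23) ∪ [27, 31) ∪ [37, 39)

A, merged: [5, 18), [23, 37).
B, merged: [4, 27), [31, 39).
Only in the first: [27, 31).
Only in the second: [4, 5), [18, 23), [37, 39).
Together these are the periods covered by exactly one.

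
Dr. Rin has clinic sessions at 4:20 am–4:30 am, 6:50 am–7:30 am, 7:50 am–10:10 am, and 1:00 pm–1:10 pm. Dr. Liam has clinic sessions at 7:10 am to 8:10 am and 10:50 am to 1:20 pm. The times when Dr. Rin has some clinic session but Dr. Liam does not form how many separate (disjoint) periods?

3

A \ B = 4:20 am–4:30 am, 6:50 am–7:10 am, 8:10 am–10:10 am.
That is 3 disjoint pieces.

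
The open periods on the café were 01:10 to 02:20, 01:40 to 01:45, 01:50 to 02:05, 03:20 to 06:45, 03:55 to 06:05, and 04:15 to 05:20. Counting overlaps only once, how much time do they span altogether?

4 h 35 min

Merged: 01:10-02:20, 03:20-06:45.
Lengths: 1 h 10 min + 3 h 25 min = 4 h 35 min.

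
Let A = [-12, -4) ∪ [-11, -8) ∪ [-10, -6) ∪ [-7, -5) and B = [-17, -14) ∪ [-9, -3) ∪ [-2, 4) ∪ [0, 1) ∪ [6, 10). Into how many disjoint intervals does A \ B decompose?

A, merged: [-12, -4).
B, merged: [-17, -14), [-9, -3), [-2, 4), [6, 10).
A \ B = [-12, -9).
That is 1 disjoint piece.

1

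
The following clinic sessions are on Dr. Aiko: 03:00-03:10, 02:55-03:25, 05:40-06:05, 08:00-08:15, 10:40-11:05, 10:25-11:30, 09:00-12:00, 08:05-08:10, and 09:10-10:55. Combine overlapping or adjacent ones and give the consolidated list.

Sort by start: 02:55–03:25, 03:00–03:10, 05:40–06:05, 08:00–08:15, 08:05–08:10, 09:00–12:00, 09:10–10:55, 10:25–11:30, 10:40–11:05.
03:00–03:10 overlaps/touches 02:55–03:25 → extend to 02:55–03:25.
05:40–06:05 is disjoint → start new block.
08:00–08:15 is disjoint → start new block.
08:05–08:10 overlaps/touches 08:00–08:15 → extend to 08:00–08:15.
09:00–12:00 is disjoint → start new block.
09:10–10:55 overlaps/touches 09:00–12:00 → extend to 09:00–12:00.
10:25–11:30 overlaps/touches 09:00–12:00 → extend to 09:00–12:00.
10:40–11:05 overlaps/touches 09:00–12:00 → extend to 09:00–12:00.

02:55–03:25, 05:40–06:05, 08:00–08:15, 09:00–12:00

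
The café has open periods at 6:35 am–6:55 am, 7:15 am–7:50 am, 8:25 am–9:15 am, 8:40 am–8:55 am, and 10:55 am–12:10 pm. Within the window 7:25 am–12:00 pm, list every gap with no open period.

The merged coverage is 6:35 am–6:55 am, 7:15 am–7:50 am, 8:25 am–9:15 am, 10:55 am–12:10 pm.
Gaps within 7:25 am–12:00 pm: 7:50 am–8:25 am, 9:15 am–10:55 am.

7:50 am–8:25 am, 9:15 am–10:55 am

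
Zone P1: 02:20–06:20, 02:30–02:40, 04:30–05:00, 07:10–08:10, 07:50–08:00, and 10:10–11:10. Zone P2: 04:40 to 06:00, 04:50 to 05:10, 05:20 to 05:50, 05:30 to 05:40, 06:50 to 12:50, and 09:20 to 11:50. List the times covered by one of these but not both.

02:20–04:40, 06:00–06:20, 06:50–07:10, 08:10–10:10, 11:10–12:50

A, merged: 02:20–06:20, 07:10–08:10, 10:10–11:10.
B, merged: 04:40–06:00, 06:50–12:50.
A but not B: 02:20–04:40, 06:00–06:20.
B but not A: 06:50–07:10, 08:10–10:10, 11:10–12:50.
Combining gives A △ B.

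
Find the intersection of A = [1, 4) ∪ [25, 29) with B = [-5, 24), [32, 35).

[1, 4)

[1, 4) meets the second set on [1, 4).
[25, 29): no overlap with the second set.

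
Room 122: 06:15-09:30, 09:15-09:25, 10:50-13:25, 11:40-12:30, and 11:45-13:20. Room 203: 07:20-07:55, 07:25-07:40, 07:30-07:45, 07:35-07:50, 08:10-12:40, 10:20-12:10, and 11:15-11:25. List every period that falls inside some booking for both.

07:20-07:55, 08:10-09:30, 10:50-12:40

A, merged: 06:15-09:30, 10:50-13:25.
B, merged: 07:20-07:55, 08:10-12:40.
06:15-09:30 overlaps B on 07:20-07:55, 08:10-09:30.
10:50-13:25 overlaps B on 10:50-12:40.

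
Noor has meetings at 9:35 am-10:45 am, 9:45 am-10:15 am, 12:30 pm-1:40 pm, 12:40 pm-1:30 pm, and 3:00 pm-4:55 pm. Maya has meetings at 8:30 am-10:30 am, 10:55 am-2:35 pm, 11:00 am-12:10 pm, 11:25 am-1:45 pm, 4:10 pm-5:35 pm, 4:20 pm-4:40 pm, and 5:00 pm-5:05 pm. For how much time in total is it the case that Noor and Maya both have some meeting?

2 h 50 min

Merge the first list: 9:35 am–10:45 am, 12:30 pm–1:40 pm, 3:00 pm–4:55 pm.
Merge the second list: 8:30 am–10:30 am, 10:55 am–2:35 pm, 4:10 pm–5:35 pm.
A ∩ B = 9:35 am–10:30 am, 12:30 pm–1:40 pm, 4:10 pm–4:55 pm.
Total: 55 min + 1 h 10 min + 45 min = 2 h 50 min.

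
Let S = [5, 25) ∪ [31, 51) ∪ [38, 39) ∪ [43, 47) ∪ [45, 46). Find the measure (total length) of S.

Merged: [5, 25), [31, 51).
Lengths: 20 + 20 = 40.

40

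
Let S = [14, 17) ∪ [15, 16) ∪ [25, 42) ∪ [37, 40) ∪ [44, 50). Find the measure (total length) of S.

26

Merged: [14, 17), [25, 42), [44, 50).
Lengths: 3 + 17 + 6 = 26.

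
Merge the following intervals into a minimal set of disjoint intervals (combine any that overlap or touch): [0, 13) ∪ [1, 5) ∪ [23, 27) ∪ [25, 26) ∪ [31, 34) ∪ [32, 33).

[0, 13) ∪ [23, 27) ∪ [31, 34)

[1, 5) overlaps/touches [0, 13) → extend to [0, 13).
[23, 27) is disjoint → start new block.
[25, 26) overlaps/touches [23, 27) → extend to [23, 27).
[31, 34) is disjoint → start new block.
[32, 33) overlaps/touches [31, 34) → extend to [31, 34).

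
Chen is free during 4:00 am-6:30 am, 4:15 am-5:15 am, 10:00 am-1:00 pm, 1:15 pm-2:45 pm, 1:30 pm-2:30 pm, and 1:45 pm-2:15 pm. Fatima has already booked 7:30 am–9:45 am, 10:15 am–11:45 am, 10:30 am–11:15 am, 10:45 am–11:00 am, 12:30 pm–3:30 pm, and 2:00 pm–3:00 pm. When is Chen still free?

A, merged: 4:00 am-6:30 am, 10:00 am-1:00 pm, 1:15 pm-2:45 pm.
B, merged: 7:30 am-9:45 am, 10:15 am-11:45 am, 12:30 pm-3:30 pm.
4:00 am-6:30 am: nothing removed.
10:00 am-1:00 pm \ B = 10:00 am-10:15 am, 11:45 am-12:30 pm.
1:15 pm-2:45 pm: entirely removed.

4:00 am-6:30 am, 10:00 am-10:15 am, 11:45 am-12:30 pm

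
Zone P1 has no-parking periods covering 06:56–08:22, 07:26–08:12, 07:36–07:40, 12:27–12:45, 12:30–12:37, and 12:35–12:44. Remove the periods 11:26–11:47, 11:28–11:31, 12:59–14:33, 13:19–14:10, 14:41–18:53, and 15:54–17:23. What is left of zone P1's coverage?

06:56–08:22, 12:27–12:45

Merge the first list: 06:56–08:22, 12:27–12:45.
Merge the second list: 11:26–11:47, 12:59–14:33, 14:41–18:53.
06:56–08:22 is untouched.
12:27–12:45 is untouched.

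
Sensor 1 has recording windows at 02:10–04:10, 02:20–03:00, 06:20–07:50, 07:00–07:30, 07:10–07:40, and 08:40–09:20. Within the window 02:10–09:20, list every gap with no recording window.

The merged coverage is 02:10–04:10, 06:20–07:50, 08:40–09:20.
Complement within 02:10–09:20: 04:10–06:20, 07:50–08:40.

04:10–06:20, 07:50–08:40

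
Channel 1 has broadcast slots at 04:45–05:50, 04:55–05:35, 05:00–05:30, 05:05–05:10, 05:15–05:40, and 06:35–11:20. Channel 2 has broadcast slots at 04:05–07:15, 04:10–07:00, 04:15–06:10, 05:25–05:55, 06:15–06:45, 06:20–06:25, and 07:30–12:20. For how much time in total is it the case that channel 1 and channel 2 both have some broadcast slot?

5 h 35 min

A, merged: 04:45–05:50, 06:35–11:20.
B, merged: 04:05–07:15, 07:30–12:20.
A ∩ B = 04:45–05:50, 06:35–07:15, 07:30–11:20.
Total: 1 h 5 min + 40 min + 3 h 50 min = 5 h 35 min.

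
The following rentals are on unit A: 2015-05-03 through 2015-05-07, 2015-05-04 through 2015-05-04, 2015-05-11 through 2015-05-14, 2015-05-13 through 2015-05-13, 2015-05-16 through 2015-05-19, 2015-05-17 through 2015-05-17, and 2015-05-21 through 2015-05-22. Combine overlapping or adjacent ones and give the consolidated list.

2015-05-03 through 2015-05-07, 2015-05-11 through 2015-05-14, 2015-05-16 through 2015-05-19, 2015-05-21 through 2015-05-22

2015-05-04 through 2015-05-04 overlaps/touches 2015-05-03 through 2015-05-07 → extend to 2015-05-03 through 2015-05-07.
2015-05-11 through 2015-05-14 is disjoint → start new block.
2015-05-13 through 2015-05-13 overlaps/touches 2015-05-11 through 2015-05-14 → extend to 2015-05-11 through 2015-05-14.
2015-05-16 through 2015-05-19 is disjoint → start new block.
2015-05-17 through 2015-05-17 overlaps/touches 2015-05-16 through 2015-05-19 → extend to 2015-05-16 through 2015-05-19.
2015-05-21 through 2015-05-22 is disjoint → start new block.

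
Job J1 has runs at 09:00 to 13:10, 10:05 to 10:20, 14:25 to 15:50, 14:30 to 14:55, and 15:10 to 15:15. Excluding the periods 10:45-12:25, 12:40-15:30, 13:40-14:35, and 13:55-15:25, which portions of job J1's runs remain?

09:00-10:45, 12:25-12:40, 15:30-15:50

First set merges to 09:00-13:10, 14:25-15:50.
Second set merges to 10:45-12:25, 12:40-15:30.
09:00-13:10 \ B = 09:00-10:45, 12:25-12:40.
14:25-15:50 \ B = 15:30-15:50.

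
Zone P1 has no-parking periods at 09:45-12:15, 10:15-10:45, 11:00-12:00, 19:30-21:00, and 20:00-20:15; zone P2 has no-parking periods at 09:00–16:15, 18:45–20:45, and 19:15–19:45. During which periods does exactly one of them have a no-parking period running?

09:00–09:45, 12:15–16:15, 18:45–19:30, 20:45–21:00

Merge the first list: 09:45–12:15, 19:30–21:00.
Merge the second list: 09:00–16:15, 18:45–20:45.
A \ B = 20:45–21:00.
B \ A = 09:00–09:45, 12:15–16:15, 18:45–19:30.
Union of the two gives the symmetric difference.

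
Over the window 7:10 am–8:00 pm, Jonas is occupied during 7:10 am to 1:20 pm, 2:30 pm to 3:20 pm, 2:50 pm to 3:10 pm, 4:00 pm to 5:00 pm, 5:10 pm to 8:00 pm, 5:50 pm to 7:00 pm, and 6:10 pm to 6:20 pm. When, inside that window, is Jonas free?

1:20 pm-2:30 pm, 3:20 pm-4:00 pm, 5:00 pm-5:10 pm

Covered (merged): 7:10 am-1:20 pm, 2:30 pm-3:20 pm, 4:00 pm-5:00 pm, 5:10 pm-8:00 pm.
Gaps within 7:10 am-8:00 pm: 1:20 pm-2:30 pm, 3:20 pm-4:00 pm, 5:00 pm-5:10 pm.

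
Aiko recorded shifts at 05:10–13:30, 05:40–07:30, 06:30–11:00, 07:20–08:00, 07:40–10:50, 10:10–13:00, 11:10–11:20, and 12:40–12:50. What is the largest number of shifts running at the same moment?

4

At 07:20, 4 of the intervals are simultaneously active.
No point has more.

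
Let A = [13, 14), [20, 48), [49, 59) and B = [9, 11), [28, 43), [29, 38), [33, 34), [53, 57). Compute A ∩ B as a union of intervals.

Second set merges to [9, 11), [28, 43), [53, 57).
[13, 14): no overlap with the second set.
[20, 48) meets the second set on [28, 43).
[49, 59) meets the second set on [53, 57).

[28, 43) ∪ [53, 57)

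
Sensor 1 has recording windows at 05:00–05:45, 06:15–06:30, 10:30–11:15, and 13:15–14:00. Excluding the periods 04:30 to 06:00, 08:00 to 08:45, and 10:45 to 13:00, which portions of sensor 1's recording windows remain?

05:00–05:45 lies entirely inside B → drops out.
06:15–06:30 is untouched.
10:30–11:15 with B removed leaves 10:30–10:45.
13:15–14:00 is untouched.

06:15–06:30, 10:30–10:45, 13:15–14:00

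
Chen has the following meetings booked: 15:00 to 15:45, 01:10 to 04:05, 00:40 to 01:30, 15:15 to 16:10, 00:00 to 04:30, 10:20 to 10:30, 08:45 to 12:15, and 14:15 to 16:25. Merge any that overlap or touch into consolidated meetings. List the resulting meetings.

Sort by start: 00:00–04:30, 00:40–01:30, 01:10–04:05, 08:45–12:15, 10:20–10:30, 14:15–16:25, 15:00–15:45, 15:15–16:10.
00:40–01:30 overlaps/touches 00:00–04:30 → extend to 00:00–04:30.
01:10–04:05 overlaps/touches 00:00–04:30 → extend to 00:00–04:30.
08:45–12:15 is disjoint → start new block.
10:20–10:30 overlaps/touches 08:45–12:15 → extend to 08:45–12:15.
14:15–16:25 is disjoint → start new block.
15:00–15:45 overlaps/touches 14:15–16:25 → extend to 14:15–16:25.
15:15–16:10 overlaps/touches 14:15–16:25 → extend to 14:15–16:25.

00:00–04:30, 08:45–12:15, 14:15–16:25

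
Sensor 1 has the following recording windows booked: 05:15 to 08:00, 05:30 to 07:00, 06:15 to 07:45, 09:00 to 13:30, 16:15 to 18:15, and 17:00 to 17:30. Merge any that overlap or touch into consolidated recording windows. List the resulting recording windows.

05:15–08:00, 09:00–13:30, 16:15–18:15

05:30–07:00 overlaps/touches 05:15–08:00 → extend to 05:15–08:00.
06:15–07:45 overlaps/touches 05:15–08:00 → extend to 05:15–08:00.
09:00–13:30 is disjoint → start new block.
16:15–18:15 is disjoint → start new block.
17:00–17:30 overlaps/touches 16:15–18:15 → extend to 16:15–18:15.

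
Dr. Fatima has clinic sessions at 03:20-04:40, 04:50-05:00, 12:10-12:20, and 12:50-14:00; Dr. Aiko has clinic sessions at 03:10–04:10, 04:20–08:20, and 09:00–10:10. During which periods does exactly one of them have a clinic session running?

Only in the first: 04:10–04:20, 12:10–12:20, 12:50–14:00.
Only in the second: 03:10–03:20, 04:40–04:50, 05:00–08:20, 09:00–10:10.
Together these are the periods covered by exactly one.

03:10–03:20, 04:10–04:20, 04:40–04:50, 05:00–08:20, 09:00–10:10, 12:10–12:20, 12:50–14:00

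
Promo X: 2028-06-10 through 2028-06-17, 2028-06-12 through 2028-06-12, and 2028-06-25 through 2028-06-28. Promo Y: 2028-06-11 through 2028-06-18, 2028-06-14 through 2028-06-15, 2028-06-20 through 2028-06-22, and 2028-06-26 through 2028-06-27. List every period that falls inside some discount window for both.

2028-06-11 through 2028-06-17, 2028-06-26 through 2028-06-27

First set merges to 2028-06-10 through 2028-06-17, 2028-06-25 through 2028-06-28.
Second set merges to 2028-06-11 through 2028-06-18, 2028-06-20 through 2028-06-22, 2028-06-26 through 2028-06-27.
2028-06-10 through 2028-06-17 meets the second set on 2028-06-11 through 2028-06-17.
2028-06-25 through 2028-06-28 meets the second set on 2028-06-26 through 2028-06-27.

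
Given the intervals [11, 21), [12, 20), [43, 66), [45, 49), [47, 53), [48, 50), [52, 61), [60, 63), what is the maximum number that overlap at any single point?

Sweep endpoints in order; track running count of active intervals.
Peak of 4 reached at 48.

4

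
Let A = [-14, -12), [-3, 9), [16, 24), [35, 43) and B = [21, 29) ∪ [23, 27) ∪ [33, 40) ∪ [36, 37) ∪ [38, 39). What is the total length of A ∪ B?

B, merged: [21, 29), [33, 40).
A ∪ B = [-14, -12), [-3, 9), [16, 29), [33, 43).
Total: 2 + 12 + 13 + 10 = 37.

37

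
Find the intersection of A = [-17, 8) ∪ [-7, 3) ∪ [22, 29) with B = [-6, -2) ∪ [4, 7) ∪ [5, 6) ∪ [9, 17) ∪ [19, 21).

First set merges to [-17, 8), [22, 29).
Second set merges to [-6, -2), [4, 7), [9, 17), [19, 21).
[-17, 8) overlaps B on [-6, -2), [4, 7).
[22, 29) falls entirely outside B.

[-6, -2) ∪ [4, 7)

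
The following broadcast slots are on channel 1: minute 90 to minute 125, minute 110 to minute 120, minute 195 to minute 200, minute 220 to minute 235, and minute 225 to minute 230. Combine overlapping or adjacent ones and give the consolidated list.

minute 90 to minute 125, minute 195 to minute 200, minute 220 to minute 235

minute 110 to minute 120 overlaps/touches minute 90 to minute 125 → extend to minute 90 to minute 125.
minute 195 to minute 200 is disjoint → start new block.
minute 220 to minute 235 is disjoint → start new block.
minute 225 to minute 230 overlaps/touches minute 220 to minute 235 → extend to minute 220 to minute 235.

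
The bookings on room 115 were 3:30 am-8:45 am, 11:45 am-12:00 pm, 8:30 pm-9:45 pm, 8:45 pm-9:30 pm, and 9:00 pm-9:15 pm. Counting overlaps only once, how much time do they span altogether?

Merged: 3:30 am-8:45 am, 11:45 am-12:00 pm, 8:30 pm-9:45 pm.
Lengths: 5 h 15 min + 15 min + 1 h 15 min = 6 h 45 min.

6 h 45 min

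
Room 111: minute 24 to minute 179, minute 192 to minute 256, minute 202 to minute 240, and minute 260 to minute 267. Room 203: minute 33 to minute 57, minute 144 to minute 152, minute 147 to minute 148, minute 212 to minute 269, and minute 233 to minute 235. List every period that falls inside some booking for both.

minute 33 to minute 57, minute 144 to minute 152, minute 212 to minute 256, minute 260 to minute 267

First set merges to minute 24 to minute 179, minute 192 to minute 256, minute 260 to minute 267.
Second set merges to minute 33 to minute 57, minute 144 to minute 152, minute 212 to minute 269.
minute 24 to minute 179 meets the second set on minute 33 to minute 57, minute 144 to minute 152.
minute 192 to minute 256 meets the second set on minute 212 to minute 256.
minute 260 to minute 267 meets the second set on minute 260 to minute 267.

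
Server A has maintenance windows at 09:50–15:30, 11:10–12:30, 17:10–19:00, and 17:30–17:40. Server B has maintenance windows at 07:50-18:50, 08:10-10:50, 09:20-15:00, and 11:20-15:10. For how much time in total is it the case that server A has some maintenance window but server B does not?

10 min

First set merges to 09:50–15:30, 17:10–19:00.
Second set merges to 07:50–18:50.
A \ B = 18:50–19:00.
Total: 10 min.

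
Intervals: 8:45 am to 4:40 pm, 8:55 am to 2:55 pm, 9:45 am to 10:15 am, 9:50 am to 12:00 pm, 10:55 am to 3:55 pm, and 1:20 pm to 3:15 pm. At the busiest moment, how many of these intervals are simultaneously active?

Sweep endpoints in order; track running count of active intervals.
Peak of 4 reached at 9:50 am.

4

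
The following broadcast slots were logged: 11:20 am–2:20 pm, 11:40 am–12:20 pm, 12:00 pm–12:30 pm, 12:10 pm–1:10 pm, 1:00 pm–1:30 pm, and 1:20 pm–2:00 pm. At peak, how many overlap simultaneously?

4

At 12:10 pm, 4 of the intervals are simultaneously active.
No point has more.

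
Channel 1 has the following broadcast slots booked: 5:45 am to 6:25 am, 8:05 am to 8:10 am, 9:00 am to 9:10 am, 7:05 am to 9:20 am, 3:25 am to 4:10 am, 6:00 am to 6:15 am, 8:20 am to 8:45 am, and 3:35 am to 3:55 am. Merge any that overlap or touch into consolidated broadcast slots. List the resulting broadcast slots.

Sort by start: 3:25 am–4:10 am, 3:35 am–3:55 am, 5:45 am–6:25 am, 6:00 am–6:15 am, 7:05 am–9:20 am, 8:05 am–8:10 am, 8:20 am–8:45 am, 9:00 am–9:10 am.
3:35 am–3:55 am overlaps/touches 3:25 am–4:10 am → extend to 3:25 am–4:10 am.
5:45 am–6:25 am is disjoint → start new block.
6:00 am–6:15 am overlaps/touches 5:45 am–6:25 am → extend to 5:45 am–6:25 am.
7:05 am–9:20 am is disjoint → start new block.
8:05 am–8:10 am overlaps/touches 7:05 am–9:20 am → extend to 7:05 am–9:20 am.
8:20 am–8:45 am overlaps/touches 7:05 am–9:20 am → extend to 7:05 am–9:20 am.
9:00 am–9:10 am overlaps/touches 7:05 am–9:20 am → extend to 7:05 am–9:20 am.

3:25 am–4:10 am, 5:45 am–6:25 am, 7:05 am–9:20 am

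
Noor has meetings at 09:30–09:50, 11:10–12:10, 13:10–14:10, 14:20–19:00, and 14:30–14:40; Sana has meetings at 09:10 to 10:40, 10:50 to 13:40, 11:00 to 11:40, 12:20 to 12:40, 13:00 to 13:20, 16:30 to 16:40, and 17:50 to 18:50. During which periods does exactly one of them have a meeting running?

09:10–09:30, 09:50–10:40, 10:50–11:10, 12:10–13:10, 13:40–14:10, 14:20–16:30, 16:40–17:50, 18:50–19:00

Merge the first list: 09:30–09:50, 11:10–12:10, 13:10–14:10, 14:20–19:00.
Merge the second list: 09:10–10:40, 10:50–13:40, 16:30–16:40, 17:50–18:50.
Only in the first: 13:40–14:10, 14:20–16:30, 16:40–17:50, 18:50–19:00.
Only in the second: 09:10–09:30, 09:50–10:40, 10:50–11:10, 12:10–13:10.
Together these are the periods covered by exactly one.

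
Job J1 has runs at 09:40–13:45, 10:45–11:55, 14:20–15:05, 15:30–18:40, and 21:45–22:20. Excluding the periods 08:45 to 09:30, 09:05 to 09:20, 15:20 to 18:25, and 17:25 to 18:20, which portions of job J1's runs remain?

09:40-13:45, 14:20-15:05, 18:25-18:40, 21:45-22:20

A, merged: 09:40-13:45, 14:20-15:05, 15:30-18:40, 21:45-22:20.
B, merged: 08:45-09:30, 15:20-18:25.
09:40-13:45: nothing removed.
14:20-15:05: nothing removed.
15:30-18:40 \ B = 18:25-18:40.
21:45-22:20: nothing removed.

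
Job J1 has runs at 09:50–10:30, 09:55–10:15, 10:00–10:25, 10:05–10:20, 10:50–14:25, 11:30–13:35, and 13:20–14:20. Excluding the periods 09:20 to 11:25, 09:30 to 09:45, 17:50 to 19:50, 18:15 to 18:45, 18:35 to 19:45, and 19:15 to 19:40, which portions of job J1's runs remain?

Merge the first list: 09:50–10:30, 10:50–14:25.
Merge the second list: 09:20–11:25, 17:50–19:50.
09:50–10:30: entirely removed.
10:50–14:25 \ B = 11:25–14:25.

11:25–14:25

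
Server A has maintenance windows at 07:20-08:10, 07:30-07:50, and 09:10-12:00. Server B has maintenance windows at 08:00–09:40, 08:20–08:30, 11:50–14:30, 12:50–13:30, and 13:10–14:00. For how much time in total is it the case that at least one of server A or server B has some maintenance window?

Merge the first list: 07:20–08:10, 09:10–12:00.
Merge the second list: 08:00–09:40, 11:50–14:30.
A ∪ B = 07:20–14:30.
Total: 7 h 10 min.

7 h 10 min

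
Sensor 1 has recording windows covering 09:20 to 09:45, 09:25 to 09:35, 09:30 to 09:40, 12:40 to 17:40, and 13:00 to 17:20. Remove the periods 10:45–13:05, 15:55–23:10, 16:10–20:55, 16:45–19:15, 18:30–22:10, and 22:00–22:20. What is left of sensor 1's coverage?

09:20–09:45, 13:05–15:55

First set merges to 09:20–09:45, 12:40–17:40.
Second set merges to 10:45–13:05, 15:55–23:10.
09:20–09:45: nothing removed.
12:40–17:40 \ B = 13:05–15:55.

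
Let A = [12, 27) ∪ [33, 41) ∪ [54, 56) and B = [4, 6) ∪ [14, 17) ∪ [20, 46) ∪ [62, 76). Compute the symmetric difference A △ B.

[4, 6) ∪ [12, 14) ∪ [17, 20) ∪ [27, 33) ∪ [41, 46) ∪ [54, 56) ∪ [62, 76)

Only in the first: [12, 14), [17, 20), [54, 56).
Only in the second: [4, 6), [27, 33), [41, 46), [62, 76).
Together these are the periods covered by exactly one.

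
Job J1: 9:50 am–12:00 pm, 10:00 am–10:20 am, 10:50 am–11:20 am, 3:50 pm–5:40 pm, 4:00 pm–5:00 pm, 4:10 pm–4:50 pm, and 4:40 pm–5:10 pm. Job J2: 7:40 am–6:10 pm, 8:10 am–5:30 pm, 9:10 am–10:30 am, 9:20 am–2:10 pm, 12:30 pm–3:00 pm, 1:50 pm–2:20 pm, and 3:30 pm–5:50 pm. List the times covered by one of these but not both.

Merge the first list: 9:50 am–12:00 pm, 3:50 pm–5:40 pm.
Merge the second list: 7:40 am–6:10 pm.
Only in the first: none.
Only in the second: 7:40 am–9:50 am, 12:00 pm–3:50 pm, 5:40 pm–6:10 pm.
Together these are the periods covered by exactly one.

7:40 am–9:50 am, 12:00 pm–3:50 pm, 5:40 pm–6:10 pm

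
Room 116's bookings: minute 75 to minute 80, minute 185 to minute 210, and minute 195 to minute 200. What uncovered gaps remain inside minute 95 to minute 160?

Covered (merged): minute 75 to minute 80, minute 185 to minute 210.
Complement within minute 95 to minute 160: minute 95 to minute 160.

minute 95 to minute 160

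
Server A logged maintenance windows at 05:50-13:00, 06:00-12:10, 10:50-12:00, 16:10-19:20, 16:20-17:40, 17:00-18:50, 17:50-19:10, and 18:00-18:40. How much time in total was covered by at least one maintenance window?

Merged: 05:50-13:00, 16:10-19:20.
Lengths: 7 h 10 min + 3 h 10 min = 10 h 20 min.

10 h 20 min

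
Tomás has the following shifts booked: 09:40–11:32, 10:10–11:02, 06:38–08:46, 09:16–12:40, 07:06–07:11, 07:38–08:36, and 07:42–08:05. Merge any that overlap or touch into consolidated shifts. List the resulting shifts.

Sort by start: 06:38–08:46, 07:06–07:11, 07:38–08:36, 07:42–08:05, 09:16–12:40, 09:40–11:32, 10:10–11:02.
07:06–07:11 overlaps/touches 06:38–08:46 → extend to 06:38–08:46.
07:38–08:36 overlaps/touches 06:38–08:46 → extend to 06:38–08:46.
07:42–08:05 overlaps/touches 06:38–08:46 → extend to 06:38–08:46.
09:16–12:40 is disjoint → start new block.
09:40–11:32 overlaps/touches 09:16–12:40 → extend to 09:16–12:40.
10:10–11:02 overlaps/touches 09:16–12:40 → extend to 09:16–12:40.

06:38–08:46, 09:16–12:40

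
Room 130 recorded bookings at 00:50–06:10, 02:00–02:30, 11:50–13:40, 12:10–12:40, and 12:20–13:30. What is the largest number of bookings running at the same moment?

3

At 12:20, 3 of the intervals are simultaneously active.
No point has more.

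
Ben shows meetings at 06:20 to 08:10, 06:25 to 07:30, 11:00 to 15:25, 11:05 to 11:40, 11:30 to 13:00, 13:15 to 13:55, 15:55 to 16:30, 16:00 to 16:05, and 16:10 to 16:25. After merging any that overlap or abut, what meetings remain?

06:25–07:30 overlaps/touches 06:20–08:10 → extend to 06:20–08:10.
11:00–15:25 is disjoint → start new block.
11:05–11:40 overlaps/touches 11:00–15:25 → extend to 11:00–15:25.
11:30–13:00 overlaps/touches 11:00–15:25 → extend to 11:00–15:25.
13:15–13:55 overlaps/touches 11:00–15:25 → extend to 11:00–15:25.
15:55–16:30 is disjoint → start new block.
16:00–16:05 overlaps/touches 15:55–16:30 → extend to 15:55–16:30.
16:10–16:25 overlaps/touches 15:55–16:30 → extend to 15:55–16:30.

06:20–08:10, 11:00–15:25, 15:55–16:30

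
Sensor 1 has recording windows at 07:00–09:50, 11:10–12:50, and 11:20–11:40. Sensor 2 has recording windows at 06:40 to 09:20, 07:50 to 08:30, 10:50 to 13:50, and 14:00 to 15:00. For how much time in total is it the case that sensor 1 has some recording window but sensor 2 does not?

A, merged: 07:00–09:50, 11:10–12:50.
B, merged: 06:40–09:20, 10:50–13:50, 14:00–15:00.
A \ B = 09:20–09:50.
Total: 30 min.

30 min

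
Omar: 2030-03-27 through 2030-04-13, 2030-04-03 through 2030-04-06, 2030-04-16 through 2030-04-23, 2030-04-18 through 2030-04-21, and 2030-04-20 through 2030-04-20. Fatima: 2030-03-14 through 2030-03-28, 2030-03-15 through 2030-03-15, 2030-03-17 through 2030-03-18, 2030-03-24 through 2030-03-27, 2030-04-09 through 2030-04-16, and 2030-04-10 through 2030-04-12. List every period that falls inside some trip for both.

2030-03-27 through 2030-03-28, 2030-04-09 through 2030-04-13, 2030-04-16 through 2030-04-16

Merge the first list: 2030-03-27 through 2030-04-13, 2030-04-16 through 2030-04-23.
Merge the second list: 2030-03-14 through 2030-03-28, 2030-04-09 through 2030-04-16.
2030-03-27 through 2030-04-13 ∩ B → 2030-03-27 through 2030-03-28, 2030-04-09 through 2030-04-13.
2030-04-16 through 2030-04-23 ∩ B → 2030-04-16 through 2030-04-16.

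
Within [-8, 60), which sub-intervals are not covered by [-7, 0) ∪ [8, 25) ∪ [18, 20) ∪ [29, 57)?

[-8, -7) ∪ [0, 8) ∪ [25, 29) ∪ [57, 60)

Covered (merged): [-7, 0), [8, 25), [29, 57).
Uncovered inside [-8, 60): [-8, -7), [0, 8), [25, 29), [57, 60).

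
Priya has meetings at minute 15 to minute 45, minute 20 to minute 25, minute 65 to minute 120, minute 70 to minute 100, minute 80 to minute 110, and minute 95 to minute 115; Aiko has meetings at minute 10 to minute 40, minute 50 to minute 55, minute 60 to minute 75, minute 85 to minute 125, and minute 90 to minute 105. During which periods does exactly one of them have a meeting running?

First set merges to minute 15 to minute 45, minute 65 to minute 120.
Second set merges to minute 10 to minute 40, minute 50 to minute 55, minute 60 to minute 75, minute 85 to minute 125.
Only in the first: minute 40 to minute 45, minute 75 to minute 85.
Only in the second: minute 10 to minute 15, minute 50 to minute 55, minute 60 to minute 65, minute 120 to minute 125.
Together these are the periods covered by exactly one.

minute 10 to minute 15, minute 40 to minute 45, minute 50 to minute 55, minute 60 to minute 65, minute 75 to minute 85, minute 120 to minute 125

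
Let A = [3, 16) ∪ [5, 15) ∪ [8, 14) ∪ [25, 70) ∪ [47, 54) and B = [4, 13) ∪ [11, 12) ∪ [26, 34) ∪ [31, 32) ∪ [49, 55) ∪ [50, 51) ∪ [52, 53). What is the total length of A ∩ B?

A, merged: [3, 16), [25, 70).
B, merged: [4, 13), [26, 34), [49, 55).
A ∩ B = [4, 13), [26, 34), [49, 55).
Total: 9 + 8 + 6 = 23.

23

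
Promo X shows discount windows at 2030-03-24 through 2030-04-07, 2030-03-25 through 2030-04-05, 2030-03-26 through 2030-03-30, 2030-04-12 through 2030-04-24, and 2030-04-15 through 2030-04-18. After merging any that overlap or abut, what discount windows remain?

2030-03-24 through 2030-04-07, 2030-04-12 through 2030-04-24

2030-03-25 through 2030-04-05 overlaps/touches 2030-03-24 through 2030-04-07 → extend to 2030-03-24 through 2030-04-07.
2030-03-26 through 2030-03-30 overlaps/touches 2030-03-24 through 2030-04-07 → extend to 2030-03-24 through 2030-04-07.
2030-04-12 through 2030-04-24 is disjoint → start new block.
2030-04-15 through 2030-04-18 overlaps/touches 2030-04-12 through 2030-04-24 → extend to 2030-04-12 through 2030-04-24.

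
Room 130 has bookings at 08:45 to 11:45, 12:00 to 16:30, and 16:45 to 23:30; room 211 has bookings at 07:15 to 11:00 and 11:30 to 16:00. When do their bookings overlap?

08:45-11:45 meets the second set on 08:45-11:00, 11:30-11:45.
12:00-16:30 meets the second set on 12:00-16:00.
16:45-23:30: no overlap with the second set.

08:45-11:00, 11:30-11:45, 12:00-16:00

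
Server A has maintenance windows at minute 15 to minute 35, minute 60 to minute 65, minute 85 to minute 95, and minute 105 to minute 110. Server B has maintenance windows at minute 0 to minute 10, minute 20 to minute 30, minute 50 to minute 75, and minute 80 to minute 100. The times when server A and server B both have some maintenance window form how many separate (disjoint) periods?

A ∩ B = minute 20 to minute 30, minute 60 to minute 65, minute 85 to minute 95.
That is 3 disjoint pieces.

3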